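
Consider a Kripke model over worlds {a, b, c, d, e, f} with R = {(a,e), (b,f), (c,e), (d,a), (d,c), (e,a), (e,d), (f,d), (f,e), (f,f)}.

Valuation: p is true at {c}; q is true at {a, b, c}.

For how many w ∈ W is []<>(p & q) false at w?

a: successors {e}; <>(p & q) there: e:F. ✗
b: successors {f}; <>(p & q) there: f:F. ✗
c: successors {e}; <>(p & q) there: e:F. ✗
d: successors {a, c}; <>(p & q) there: a:F, c:F. ✗
e: successors {a, d}; <>(p & q) there: a:F, d:T. ✗
f: successors {d, e, f}; <>(p & q) there: d:T, e:F, f:F. ✗
Satisfying worlds: ∅.
So []<>(p & q) fails at the other 6 worlds.

6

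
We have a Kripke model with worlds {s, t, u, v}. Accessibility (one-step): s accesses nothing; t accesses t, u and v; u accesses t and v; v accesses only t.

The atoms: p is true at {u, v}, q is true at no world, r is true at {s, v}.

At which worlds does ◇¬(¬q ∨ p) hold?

s: no successors, so ◇¬(¬q ∨ p) fails. ✗
t: successors {t, u, v}; ¬(¬q ∨ p) there: t:F, u:F, v:F. ✗
u: successors {t, v}; ¬(¬q ∨ p) there: t:F, v:F. ✗
v: successors {t}; ¬(¬q ∨ p) there: t:F. ✗

∅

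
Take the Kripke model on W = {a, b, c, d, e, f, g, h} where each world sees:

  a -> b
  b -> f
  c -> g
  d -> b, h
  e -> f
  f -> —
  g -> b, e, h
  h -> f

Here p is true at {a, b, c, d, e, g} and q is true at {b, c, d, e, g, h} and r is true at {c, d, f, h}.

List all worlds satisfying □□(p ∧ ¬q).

a: successors {b}; □(p ∧ ¬q) there: b:F. ✗
b: successors {f}; □(p ∧ ¬q) there: f:T. ✓
c: successors {g}; □(p ∧ ¬q) there: g:F. ✗
d: successors {b, h}; □(p ∧ ¬q) there: b:F, h:F. ✗
e: successors {f}; □(p ∧ ¬q) there: f:T. ✓
f: no successors, so □□(p ∧ ¬q) holds vacuously. ✓
g: successors {b, e, h}; □(p ∧ ¬q) there: b:F, e:F, h:F. ✗
h: successors {f}; □(p ∧ ¬q) there: f:T. ✓

{b, e, f, h}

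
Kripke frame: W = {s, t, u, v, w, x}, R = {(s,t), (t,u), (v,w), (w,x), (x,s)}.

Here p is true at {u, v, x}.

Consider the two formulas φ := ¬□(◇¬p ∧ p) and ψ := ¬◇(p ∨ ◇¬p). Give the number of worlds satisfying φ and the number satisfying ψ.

4 and 3

For ¬□(◇¬p ∧ p):
s: □(◇¬p ∧ p) is F. ✓
t: □(◇¬p ∧ p) is F. ✓
u: □(◇¬p ∧ p) is T. ✗
v: □(◇¬p ∧ p) is F. ✓
w: □(◇¬p ∧ p) is T. ✗
x: □(◇¬p ∧ p) is F. ✓
— 4 worlds.
For ¬◇(p ∨ ◇¬p):
s: ◇(p ∨ ◇¬p) is F. ✓
t: ◇(p ∨ ◇¬p) is T. ✗
u: ◇(p ∨ ◇¬p) is F. ✓
v: ◇(p ∨ ◇¬p) is F. ✓
w: ◇(p ∨ ◇¬p) is T. ✗
x: ◇(p ∨ ◇¬p) is T. ✗
— 3 worlds.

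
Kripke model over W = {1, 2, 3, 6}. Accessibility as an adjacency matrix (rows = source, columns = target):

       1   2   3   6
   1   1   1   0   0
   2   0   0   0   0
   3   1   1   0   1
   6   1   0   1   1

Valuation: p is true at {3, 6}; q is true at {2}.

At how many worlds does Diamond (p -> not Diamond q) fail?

1: successors {1, 2}; p -> not Diamond q there: 1:T, 2:T. ✓
2: no successors, so Diamond (p -> not Diamond q) fails. ✗
3: successors {1, 2, 6}; p -> not Diamond q there: 1:T, 2:T, 6:T. ✓
6: successors {1, 3, 6}; p -> not Diamond q there: 1:T, 3:F, 6:T. ✓
Satisfying worlds: {1, 3, 6}.
So Diamond (p -> not Diamond q) fails at the other 1 world.

1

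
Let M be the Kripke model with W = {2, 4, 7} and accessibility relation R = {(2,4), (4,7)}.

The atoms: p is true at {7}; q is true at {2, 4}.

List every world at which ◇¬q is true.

2: successors {4}; ¬q there: 4:F. ✗
4: successors {7}; ¬q there: 7:T. ✓
7: no successors, so ◇¬q fails. ✗

{4}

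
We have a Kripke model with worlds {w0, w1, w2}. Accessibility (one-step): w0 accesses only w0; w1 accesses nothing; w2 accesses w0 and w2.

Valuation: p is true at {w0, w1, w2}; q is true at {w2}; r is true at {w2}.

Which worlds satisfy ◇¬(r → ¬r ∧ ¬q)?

w0: successors {w0}; ¬(r → ¬r ∧ ¬q) there: w0:F. ✗
w1: no successors, so ◇¬(r → ¬r ∧ ¬q) fails. ✗
w2: successors {w0, w2}; ¬(r → ¬r ∧ ¬q) there: w0:F, w2:T. ✓

{w2}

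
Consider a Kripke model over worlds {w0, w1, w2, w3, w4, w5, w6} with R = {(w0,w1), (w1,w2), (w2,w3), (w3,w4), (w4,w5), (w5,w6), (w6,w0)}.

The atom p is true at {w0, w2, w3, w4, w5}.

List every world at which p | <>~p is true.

{w0, w2, w3, w4, w5}

w0: p is T, <>~p is T. ✓
w1: p is F, <>~p is F. ✗
w2: p is T, <>~p is F. ✓
w3: p is T, <>~p is F. ✓
w4: p is T, <>~p is F. ✓
w5: p is T, <>~p is T. ✓
w6: p is F, <>~p is F. ✗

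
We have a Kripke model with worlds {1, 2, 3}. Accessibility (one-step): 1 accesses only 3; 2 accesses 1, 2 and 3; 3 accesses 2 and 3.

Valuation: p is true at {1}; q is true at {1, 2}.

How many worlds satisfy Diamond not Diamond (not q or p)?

0

1: successors {3}; not Diamond (not q or p) there: 3:F. ✗
2: successors {1, 2, 3}; not Diamond (not q or p) there: 1:F, 2:F, 3:F. ✗
3: successors {2, 3}; not Diamond (not q or p) there: 2:F, 3:F. ✗
Satisfying worlds: ∅.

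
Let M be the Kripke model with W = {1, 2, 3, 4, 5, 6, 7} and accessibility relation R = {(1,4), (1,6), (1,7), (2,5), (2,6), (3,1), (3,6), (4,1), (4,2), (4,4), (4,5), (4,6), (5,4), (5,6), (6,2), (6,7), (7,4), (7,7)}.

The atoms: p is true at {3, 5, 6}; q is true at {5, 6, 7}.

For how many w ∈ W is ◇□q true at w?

1: successors {4, 6, 7}; □q there: 4:F, 6:F, 7:F. ✗
2: successors {5, 6}; □q there: 5:F, 6:F. ✗
3: successors {1, 6}; □q there: 1:F, 6:F. ✗
4: successors {1, 2, 4, 5, 6}; □q there: 1:F, 2:T, 4:F, 5:F, 6:F. ✓
5: successors {4, 6}; □q there: 4:F, 6:F. ✗
6: successors {2, 7}; □q there: 2:T, 7:F. ✓
7: successors {4, 7}; □q there: 4:F, 7:F. ✗
Satisfying worlds: {4, 6}.

2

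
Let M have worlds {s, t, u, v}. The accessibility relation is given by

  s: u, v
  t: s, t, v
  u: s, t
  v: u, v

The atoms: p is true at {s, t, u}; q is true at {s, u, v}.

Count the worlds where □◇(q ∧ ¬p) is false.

s: successors {u, v}; ◇(q ∧ ¬p) there: u:F, v:T. ✗
t: successors {s, t, v}; ◇(q ∧ ¬p) there: s:T, t:T, v:T. ✓
u: successors {s, t}; ◇(q ∧ ¬p) there: s:T, t:T. ✓
v: successors {u, v}; ◇(q ∧ ¬p) there: u:F, v:T. ✗
Satisfying worlds: {t, u}.
So □◇(q ∧ ¬p) fails at the other 2 worlds.

2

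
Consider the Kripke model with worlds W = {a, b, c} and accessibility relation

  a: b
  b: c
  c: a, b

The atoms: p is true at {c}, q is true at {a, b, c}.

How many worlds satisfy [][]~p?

a: successors {b}; []~p there: b:F. ✗
b: successors {c}; []~p there: c:T. ✓
c: successors {a, b}; []~p there: a:T, b:F. ✗
Satisfying worlds: {b}.

1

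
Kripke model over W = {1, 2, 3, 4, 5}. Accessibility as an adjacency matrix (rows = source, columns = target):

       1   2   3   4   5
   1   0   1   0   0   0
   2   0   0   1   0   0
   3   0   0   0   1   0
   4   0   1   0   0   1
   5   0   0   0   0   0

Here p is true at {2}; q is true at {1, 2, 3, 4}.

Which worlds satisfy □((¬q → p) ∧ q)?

1: successors {2}; (¬q → p) ∧ q there: 2:T. ✓
2: successors {3}; (¬q → p) ∧ q there: 3:T. ✓
3: successors {4}; (¬q → p) ∧ q there: 4:T. ✓
4: successors {2, 5}; (¬q → p) ∧ q there: 2:T, 5:F. ✗
5: no successors, so □((¬q → p) ∧ q) holds vacuously. ✓

{1, 2, 3, 5}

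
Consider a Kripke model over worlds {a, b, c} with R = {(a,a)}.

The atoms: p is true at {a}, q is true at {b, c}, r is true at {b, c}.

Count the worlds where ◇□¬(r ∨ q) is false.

2

a: successors {a}; □¬(r ∨ q) there: a:T. ✓
b: no successors, so ◇□¬(r ∨ q) fails. ✗
c: no successors, so ◇□¬(r ∨ q) fails. ✗
Satisfying worlds: {a}.
So ◇□¬(r ∨ q) fails at the other 2 worlds.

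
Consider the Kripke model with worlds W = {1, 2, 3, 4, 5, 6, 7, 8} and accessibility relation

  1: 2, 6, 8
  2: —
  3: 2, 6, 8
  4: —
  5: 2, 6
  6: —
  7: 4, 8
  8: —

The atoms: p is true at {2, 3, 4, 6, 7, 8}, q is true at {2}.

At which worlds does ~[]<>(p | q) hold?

{1, 3, 5, 7}

1: []<>(p | q) is F. ✓
2: []<>(p | q) is T. ✗
3: []<>(p | q) is F. ✓
4: []<>(p | q) is T. ✗
5: []<>(p | q) is F. ✓
6: []<>(p | q) is T. ✗
7: []<>(p | q) is F. ✓
8: []<>(p | q) is T. ✗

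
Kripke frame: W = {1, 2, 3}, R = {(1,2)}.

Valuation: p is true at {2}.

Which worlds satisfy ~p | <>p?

{1, 3}

1: ~p is T, <>p is T. ✓
2: ~p is F, <>p is F. ✗
3: ~p is T, <>p is F. ✓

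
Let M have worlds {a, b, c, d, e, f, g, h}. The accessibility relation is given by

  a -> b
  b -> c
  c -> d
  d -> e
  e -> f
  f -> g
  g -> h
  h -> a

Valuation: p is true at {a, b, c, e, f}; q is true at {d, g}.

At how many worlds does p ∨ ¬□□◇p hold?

a: p is T, ¬□□◇p is T. ✓
b: p is T, ¬□□◇p is F. ✓
c: p is T, ¬□□◇p is F. ✓
d: p is F, ¬□□◇p is T. ✓
e: p is T, ¬□□◇p is T. ✓
f: p is T, ¬□□◇p is F. ✓
g: p is F, ¬□□◇p is F. ✗
h: p is F, ¬□□◇p is F. ✗
Satisfying worlds: {a, b, c, d, e, f}.

6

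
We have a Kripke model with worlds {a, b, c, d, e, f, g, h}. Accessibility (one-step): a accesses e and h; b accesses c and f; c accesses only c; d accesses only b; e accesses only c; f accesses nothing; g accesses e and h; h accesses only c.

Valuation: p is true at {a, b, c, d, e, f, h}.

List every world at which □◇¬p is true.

a: successors {e, h}; ◇¬p there: e:F, h:F. ✗
b: successors {c, f}; ◇¬p there: c:F, f:F. ✗
c: successors {c}; ◇¬p there: c:F. ✗
d: successors {b}; ◇¬p there: b:F. ✗
e: successors {c}; ◇¬p there: c:F. ✗
f: no successors, so □◇¬p holds vacuously. ✓
g: successors {e, h}; ◇¬p there: e:F, h:F. ✗
h: successors {c}; ◇¬p there: c:F. ✗

{f}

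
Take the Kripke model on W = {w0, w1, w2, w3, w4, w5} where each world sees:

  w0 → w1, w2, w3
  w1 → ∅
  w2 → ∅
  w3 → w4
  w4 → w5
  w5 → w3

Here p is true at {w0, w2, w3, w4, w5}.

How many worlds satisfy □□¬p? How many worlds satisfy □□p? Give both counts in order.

2 and 6

For □□¬p:
w0: successors {w1, w2, w3}; □¬p there: w1:T, w2:T, w3:F. ✗
w1: no successors, so □□¬p holds vacuously. ✓
w2: no successors, so □□¬p holds vacuously. ✓
w3: successors {w4}; □¬p there: w4:F. ✗
w4: successors {w5}; □¬p there: w5:F. ✗
w5: successors {w3}; □¬p there: w3:F. ✗
— 2 worlds.
For □□p:
w0: successors {w1, w2, w3}; □p there: w1:T, w2:T, w3:T. ✓
w1: no successors, so □□p holds vacuously. ✓
w2: no successors, so □□p holds vacuously. ✓
w3: successors {w4}; □p there: w4:T. ✓
w4: successors {w5}; □p there: w5:T. ✓
w5: successors {w3}; □p there: w3:T. ✓
— 6 worlds.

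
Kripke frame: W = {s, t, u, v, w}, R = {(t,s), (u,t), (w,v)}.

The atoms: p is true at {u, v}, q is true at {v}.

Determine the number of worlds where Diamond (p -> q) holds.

3

s: no successors, so Diamond (p -> q) fails. ✗
t: successors {s}; p -> q there: s:T. ✓
u: successors {t}; p -> q there: t:T. ✓
v: no successors, so Diamond (p -> q) fails. ✗
w: successors {v}; p -> q there: v:T. ✓
Satisfying worlds: {t, u, w}.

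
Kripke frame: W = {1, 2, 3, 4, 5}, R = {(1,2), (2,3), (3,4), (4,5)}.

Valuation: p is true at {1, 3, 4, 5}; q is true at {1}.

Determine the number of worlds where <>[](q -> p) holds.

4

1: successors {2}; [](q -> p) there: 2:T. ✓
2: successors {3}; [](q -> p) there: 3:T. ✓
3: successors {4}; [](q -> p) there: 4:T. ✓
4: successors {5}; [](q -> p) there: 5:T. ✓
5: no successors, so <>[](q -> p) fails. ✗
Satisfying worlds: {1, 2, 3, 4}.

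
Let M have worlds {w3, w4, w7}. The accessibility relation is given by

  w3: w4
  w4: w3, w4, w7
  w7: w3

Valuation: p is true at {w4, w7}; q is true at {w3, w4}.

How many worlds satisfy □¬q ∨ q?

2

w3: □¬q is F, q is T. ✓
w4: □¬q is F, q is T. ✓
w7: □¬q is F, q is F. ✗
Satisfying worlds: {w3, w4}.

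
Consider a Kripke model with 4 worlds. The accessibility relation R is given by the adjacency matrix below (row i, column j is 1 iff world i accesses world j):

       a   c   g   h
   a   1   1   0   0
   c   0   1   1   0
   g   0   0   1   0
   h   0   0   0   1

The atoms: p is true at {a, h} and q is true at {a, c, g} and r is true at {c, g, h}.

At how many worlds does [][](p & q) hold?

a: successors {a, c}; [](p & q) there: a:F, c:F. ✗
c: successors {c, g}; [](p & q) there: c:F, g:F. ✗
g: successors {g}; [](p & q) there: g:F. ✗
h: successors {h}; [](p & q) there: h:F. ✗
Satisfying worlds: ∅.

0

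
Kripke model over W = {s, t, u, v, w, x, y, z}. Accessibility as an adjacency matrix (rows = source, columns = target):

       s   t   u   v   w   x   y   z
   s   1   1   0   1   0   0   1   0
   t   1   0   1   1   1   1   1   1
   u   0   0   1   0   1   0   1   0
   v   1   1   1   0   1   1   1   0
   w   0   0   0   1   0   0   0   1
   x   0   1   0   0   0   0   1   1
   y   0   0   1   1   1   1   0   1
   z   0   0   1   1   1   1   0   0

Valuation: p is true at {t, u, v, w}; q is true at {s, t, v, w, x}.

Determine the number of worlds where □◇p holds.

s: successors {s, t, v, y}; ◇p there: s:T, t:T, v:T, y:T. ✓
t: successors {s, u, v, w, x, y, z}; ◇p there: s:T, u:T, v:T, w:T, x:T, y:T, z:T. ✓
u: successors {u, w, y}; ◇p there: u:T, w:T, y:T. ✓
v: successors {s, t, u, w, x, y}; ◇p there: s:T, t:T, u:T, w:T, x:T, y:T. ✓
w: successors {v, z}; ◇p there: v:T, z:T. ✓
x: successors {t, y, z}; ◇p there: t:T, y:T, z:T. ✓
y: successors {u, v, w, x, z}; ◇p there: u:T, v:T, w:T, x:T, z:T. ✓
z: successors {u, v, w, x}; ◇p there: u:T, v:T, w:T, x:T. ✓
Satisfying worlds: {s, t, u, v, w, x, y, z}.

8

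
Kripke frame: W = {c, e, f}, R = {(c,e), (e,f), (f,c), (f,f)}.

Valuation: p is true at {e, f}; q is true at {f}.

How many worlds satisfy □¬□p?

c: successors {e}; ¬□p there: e:F. ✗
e: successors {f}; ¬□p there: f:T. ✓
f: successors {c, f}; ¬□p there: c:F, f:T. ✗
Satisfying worlds: {e}.

1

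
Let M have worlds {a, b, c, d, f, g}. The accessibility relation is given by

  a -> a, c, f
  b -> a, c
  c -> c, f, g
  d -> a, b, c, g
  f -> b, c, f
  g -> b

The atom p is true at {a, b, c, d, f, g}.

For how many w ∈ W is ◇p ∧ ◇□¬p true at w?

a: ◇p is T, ◇□¬p is F. ✗
b: ◇p is T, ◇□¬p is F. ✗
c: ◇p is T, ◇□¬p is F. ✗
d: ◇p is T, ◇□¬p is F. ✗
f: ◇p is T, ◇□¬p is F. ✗
g: ◇p is T, ◇□¬p is F. ✗
Satisfying worlds: ∅.

0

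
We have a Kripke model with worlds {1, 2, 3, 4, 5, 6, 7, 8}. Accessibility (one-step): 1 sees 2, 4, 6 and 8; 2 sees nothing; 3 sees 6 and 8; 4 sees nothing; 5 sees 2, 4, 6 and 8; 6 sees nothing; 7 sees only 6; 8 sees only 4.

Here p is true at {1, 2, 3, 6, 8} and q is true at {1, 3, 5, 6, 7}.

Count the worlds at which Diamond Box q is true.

1: successors {2, 4, 6, 8}; Box q there: 2:T, 4:T, 6:T, 8:F. ✓
2: no successors, so Diamond Box q fails. ✗
3: successors {6, 8}; Box q there: 6:T, 8:F. ✓
4: no successors, so Diamond Box q fails. ✗
5: successors {2, 4, 6, 8}; Box q there: 2:T, 4:T, 6:T, 8:F. ✓
6: no successors, so Diamond Box q fails. ✗
7: successors {6}; Box q there: 6:T. ✓
8: successors {4}; Box q there: 4:T. ✓
Satisfying worlds: {1, 3, 5, 7, 8}.

5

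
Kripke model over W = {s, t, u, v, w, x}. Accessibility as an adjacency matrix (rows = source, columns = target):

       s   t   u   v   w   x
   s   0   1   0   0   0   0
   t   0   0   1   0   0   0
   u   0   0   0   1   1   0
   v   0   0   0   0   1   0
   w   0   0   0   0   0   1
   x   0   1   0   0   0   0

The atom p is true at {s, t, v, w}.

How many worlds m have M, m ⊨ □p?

s: successors {t}; p there: t:T. ✓
t: successors {u}; p there: u:F. ✗
u: successors {v, w}; p there: v:T, w:T. ✓
v: successors {w}; p there: w:T. ✓
w: successors {x}; p there: x:F. ✗
x: successors {t}; p there: t:T. ✓
Satisfying worlds: {s, u, v, x}.

4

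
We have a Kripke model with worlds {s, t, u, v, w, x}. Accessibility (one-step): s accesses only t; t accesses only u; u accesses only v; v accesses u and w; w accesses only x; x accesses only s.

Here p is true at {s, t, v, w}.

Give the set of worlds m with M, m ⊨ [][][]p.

{s, w}

s: successors {t}; [][]p there: t:T. ✓
t: successors {u}; [][]p there: u:F. ✗
u: successors {v}; [][]p there: v:F. ✗
v: successors {u, w}; [][]p there: u:F, w:T. ✗
w: successors {x}; [][]p there: x:T. ✓
x: successors {s}; [][]p there: s:F. ✗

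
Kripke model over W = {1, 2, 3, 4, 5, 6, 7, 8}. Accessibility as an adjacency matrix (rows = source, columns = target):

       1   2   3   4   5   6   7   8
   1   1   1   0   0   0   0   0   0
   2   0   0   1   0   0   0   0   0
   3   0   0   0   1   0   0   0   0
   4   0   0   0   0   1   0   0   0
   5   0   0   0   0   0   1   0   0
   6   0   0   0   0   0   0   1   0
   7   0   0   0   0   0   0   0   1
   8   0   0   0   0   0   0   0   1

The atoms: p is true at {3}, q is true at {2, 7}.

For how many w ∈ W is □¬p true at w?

1: successors {1, 2}; ¬p there: 1:T, 2:T. ✓
2: successors {3}; ¬p there: 3:F. ✗
3: successors {4}; ¬p there: 4:T. ✓
4: successors {5}; ¬p there: 5:T. ✓
5: successors {6}; ¬p there: 6:T. ✓
6: successors {7}; ¬p there: 7:T. ✓
7: successors {8}; ¬p there: 8:T. ✓
8: successors {8}; ¬p there: 8:T. ✓
Satisfying worlds: {1, 3, 4, 5, 6, 7, 8}.

7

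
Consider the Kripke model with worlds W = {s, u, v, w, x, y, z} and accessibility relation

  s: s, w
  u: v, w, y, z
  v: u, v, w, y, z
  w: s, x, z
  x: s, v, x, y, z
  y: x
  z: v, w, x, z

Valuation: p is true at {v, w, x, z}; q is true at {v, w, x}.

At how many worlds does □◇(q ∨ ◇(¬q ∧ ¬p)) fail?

0

s: successors {s, w}; ◇(q ∨ ◇(¬q ∧ ¬p)) there: s:T, w:T. ✓
u: successors {v, w, y, z}; ◇(q ∨ ◇(¬q ∧ ¬p)) there: v:T, w:T, y:T, z:T. ✓
v: successors {u, v, w, y, z}; ◇(q ∨ ◇(¬q ∧ ¬p)) there: u:T, v:T, w:T, y:T, z:T. ✓
w: successors {s, x, z}; ◇(q ∨ ◇(¬q ∧ ¬p)) there: s:T, x:T, z:T. ✓
x: successors {s, v, x, y, z}; ◇(q ∨ ◇(¬q ∧ ¬p)) there: s:T, v:T, x:T, y:T, z:T. ✓
y: successors {x}; ◇(q ∨ ◇(¬q ∧ ¬p)) there: x:T. ✓
z: successors {v, w, x, z}; ◇(q ∨ ◇(¬q ∧ ¬p)) there: v:T, w:T, x:T, z:T. ✓
Satisfying worlds: {s, u, v, w, x, y, z}.
So □◇(q ∨ ◇(¬q ∧ ¬p)) fails at the other 0 worlds.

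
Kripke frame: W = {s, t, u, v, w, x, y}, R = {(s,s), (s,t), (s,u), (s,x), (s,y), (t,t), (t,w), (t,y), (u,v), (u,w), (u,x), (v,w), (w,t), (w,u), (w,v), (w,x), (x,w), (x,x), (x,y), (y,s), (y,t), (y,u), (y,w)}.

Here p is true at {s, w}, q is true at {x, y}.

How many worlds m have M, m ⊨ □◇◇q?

7

s: successors {s, t, u, x, y}; ◇◇q there: s:T, t:T, u:T, x:T, y:T. ✓
t: successors {t, w, y}; ◇◇q there: t:T, w:T, y:T. ✓
u: successors {v, w, x}; ◇◇q there: v:T, w:T, x:T. ✓
v: successors {w}; ◇◇q there: w:T. ✓
w: successors {t, u, v, x}; ◇◇q there: t:T, u:T, v:T, x:T. ✓
x: successors {w, x, y}; ◇◇q there: w:T, x:T, y:T. ✓
y: successors {s, t, u, w}; ◇◇q there: s:T, t:T, u:T, w:T. ✓
Satisfying worlds: {s, t, u, v, w, x, y}.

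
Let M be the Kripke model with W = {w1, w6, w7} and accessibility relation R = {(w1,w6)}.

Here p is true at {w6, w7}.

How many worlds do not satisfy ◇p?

w1: successors {w6}; p there: w6:T. ✓
w6: no successors, so ◇p fails. ✗
w7: no successors, so ◇p fails. ✗
Satisfying worlds: {w1}.
So ◇p fails at the other 2 worlds.

2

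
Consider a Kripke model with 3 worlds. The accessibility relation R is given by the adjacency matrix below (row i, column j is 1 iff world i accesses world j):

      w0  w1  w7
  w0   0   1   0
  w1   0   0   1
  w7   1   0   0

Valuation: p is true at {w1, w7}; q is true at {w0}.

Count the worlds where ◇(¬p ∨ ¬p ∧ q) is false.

w0: successors {w1}; ¬p ∨ ¬p ∧ q there: w1:F. ✗
w1: successors {w7}; ¬p ∨ ¬p ∧ q there: w7:F. ✗
w7: successors {w0}; ¬p ∨ ¬p ∧ q there: w0:T. ✓
Satisfying worlds: {w7}.
So ◇(¬p ∨ ¬p ∧ q) fails at the other 2 worlds.

2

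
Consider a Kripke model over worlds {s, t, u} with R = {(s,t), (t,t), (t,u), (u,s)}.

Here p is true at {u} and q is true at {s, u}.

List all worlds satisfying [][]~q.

{u}

s: successors {t}; []~q there: t:F. ✗
t: successors {t, u}; []~q there: t:F, u:F. ✗
u: successors {s}; []~q there: s:T. ✓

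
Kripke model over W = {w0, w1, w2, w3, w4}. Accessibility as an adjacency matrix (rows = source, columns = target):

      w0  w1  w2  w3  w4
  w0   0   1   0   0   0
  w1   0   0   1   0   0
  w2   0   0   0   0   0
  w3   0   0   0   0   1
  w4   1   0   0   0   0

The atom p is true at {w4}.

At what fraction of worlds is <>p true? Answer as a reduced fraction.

1/5

w0: successors {w1}; p there: w1:F. ✗
w1: successors {w2}; p there: w2:F. ✗
w2: no successors, so <>p fails. ✗
w3: successors {w4}; p there: w4:T. ✓
w4: successors {w0}; p there: w0:F. ✗
That's 1 of 5 worlds, so 1/5.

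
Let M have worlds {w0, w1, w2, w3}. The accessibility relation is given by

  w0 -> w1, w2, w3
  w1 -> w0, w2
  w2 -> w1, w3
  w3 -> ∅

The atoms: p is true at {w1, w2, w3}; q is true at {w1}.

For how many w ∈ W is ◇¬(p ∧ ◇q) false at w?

1

w0: successors {w1, w2, w3}; ¬(p ∧ ◇q) there: w1:T, w2:F, w3:T. ✓
w1: successors {w0, w2}; ¬(p ∧ ◇q) there: w0:T, w2:F. ✓
w2: successors {w1, w3}; ¬(p ∧ ◇q) there: w1:T, w3:T. ✓
w3: no successors, so ◇¬(p ∧ ◇q) fails. ✗
Satisfying worlds: {w0, w1, w2}.
So ◇¬(p ∧ ◇q) fails at the other 1 world.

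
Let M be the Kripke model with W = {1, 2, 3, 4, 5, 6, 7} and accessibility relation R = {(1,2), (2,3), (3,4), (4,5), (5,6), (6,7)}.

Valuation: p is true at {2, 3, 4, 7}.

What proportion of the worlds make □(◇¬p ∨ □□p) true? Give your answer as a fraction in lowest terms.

1: successors {2}; ◇¬p ∨ □□p there: 2:T. ✓
2: successors {3}; ◇¬p ∨ □□p there: 3:F. ✗
3: successors {4}; ◇¬p ∨ □□p there: 4:T. ✓
4: successors {5}; ◇¬p ∨ □□p there: 5:T. ✓
5: successors {6}; ◇¬p ∨ □□p there: 6:T. ✓
6: successors {7}; ◇¬p ∨ □□p there: 7:T. ✓
7: no successors, so □(◇¬p ∨ □□p) holds vacuously. ✓
That's 6 of 7 worlds, so 6/7.

6/7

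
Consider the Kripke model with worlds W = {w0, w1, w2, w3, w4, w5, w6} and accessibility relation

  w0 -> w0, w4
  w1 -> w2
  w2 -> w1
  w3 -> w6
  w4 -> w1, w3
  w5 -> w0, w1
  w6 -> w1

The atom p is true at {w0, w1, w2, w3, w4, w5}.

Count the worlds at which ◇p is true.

w0: successors {w0, w4}; p there: w0:T, w4:T. ✓
w1: successors {w2}; p there: w2:T. ✓
w2: successors {w1}; p there: w1:T. ✓
w3: successors {w6}; p there: w6:F. ✗
w4: successors {w1, w3}; p there: w1:T, w3:T. ✓
w5: successors {w0, w1}; p there: w0:T, w1:T. ✓
w6: successors {w1}; p there: w1:T. ✓
Satisfying worlds: {w0, w1, w2, w4, w5, w6}.

6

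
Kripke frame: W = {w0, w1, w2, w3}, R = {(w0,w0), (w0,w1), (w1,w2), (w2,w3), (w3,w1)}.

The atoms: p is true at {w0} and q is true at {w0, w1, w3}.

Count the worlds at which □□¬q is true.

1

w0: successors {w0, w1}; □¬q there: w0:F, w1:T. ✗
w1: successors {w2}; □¬q there: w2:F. ✗
w2: successors {w3}; □¬q there: w3:F. ✗
w3: successors {w1}; □¬q there: w1:T. ✓
Satisfying worlds: {w3}.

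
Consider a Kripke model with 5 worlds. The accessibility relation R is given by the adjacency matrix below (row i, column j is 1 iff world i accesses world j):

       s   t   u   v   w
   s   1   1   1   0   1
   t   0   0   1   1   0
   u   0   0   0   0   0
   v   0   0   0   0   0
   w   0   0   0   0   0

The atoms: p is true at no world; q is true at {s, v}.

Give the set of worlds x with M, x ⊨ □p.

{u, v, w}

s: successors {s, t, u, w}; p there: s:F, t:F, u:F, w:F. ✗
t: successors {u, v}; p there: u:F, v:F. ✗
u: no successors, so □p holds vacuously. ✓
v: no successors, so □p holds vacuously. ✓
w: no successors, so □p holds vacuously. ✓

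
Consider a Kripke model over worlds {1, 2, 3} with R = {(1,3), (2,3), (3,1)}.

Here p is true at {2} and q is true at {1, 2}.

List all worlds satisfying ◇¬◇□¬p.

∅

1: successors {3}; ¬◇□¬p there: 3:F. ✗
2: successors {3}; ¬◇□¬p there: 3:F. ✗
3: successors {1}; ¬◇□¬p there: 1:F. ✗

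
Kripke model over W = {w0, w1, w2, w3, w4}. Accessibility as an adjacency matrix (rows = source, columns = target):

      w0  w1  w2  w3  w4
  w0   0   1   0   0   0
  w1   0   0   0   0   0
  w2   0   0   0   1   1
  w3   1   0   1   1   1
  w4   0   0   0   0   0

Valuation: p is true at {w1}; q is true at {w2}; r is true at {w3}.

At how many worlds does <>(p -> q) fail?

w0: successors {w1}; p -> q there: w1:F. ✗
w1: no successors, so <>(p -> q) fails. ✗
w2: successors {w3, w4}; p -> q there: w3:T, w4:T. ✓
w3: successors {w0, w2, w3, w4}; p -> q there: w0:T, w2:T, w3:T, w4:T. ✓
w4: no successors, so <>(p -> q) fails. ✗
Satisfying worlds: {w2, w3}.
So <>(p -> q) fails at the other 3 worlds.

3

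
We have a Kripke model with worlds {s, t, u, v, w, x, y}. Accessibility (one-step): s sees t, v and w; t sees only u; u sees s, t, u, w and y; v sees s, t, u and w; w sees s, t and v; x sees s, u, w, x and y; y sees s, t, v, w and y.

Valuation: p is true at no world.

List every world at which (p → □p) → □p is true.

s: p → □p is T, □p is F. ✗
t: p → □p is T, □p is F. ✗
u: p → □p is T, □p is F. ✗
v: p → □p is T, □p is F. ✗
w: p → □p is T, □p is F. ✗
x: p → □p is T, □p is F. ✗
y: p → □p is T, □p is F. ✗

∅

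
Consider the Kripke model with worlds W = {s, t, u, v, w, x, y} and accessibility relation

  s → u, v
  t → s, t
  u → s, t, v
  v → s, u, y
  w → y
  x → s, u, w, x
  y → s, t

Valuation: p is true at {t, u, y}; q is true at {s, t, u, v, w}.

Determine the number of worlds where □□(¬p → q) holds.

6

s: successors {u, v}; □(¬p → q) there: u:T, v:T. ✓
t: successors {s, t}; □(¬p → q) there: s:T, t:T. ✓
u: successors {s, t, v}; □(¬p → q) there: s:T, t:T, v:T. ✓
v: successors {s, u, y}; □(¬p → q) there: s:T, u:T, y:T. ✓
w: successors {y}; □(¬p → q) there: y:T. ✓
x: successors {s, u, w, x}; □(¬p → q) there: s:T, u:T, w:T, x:F. ✗
y: successors {s, t}; □(¬p → q) there: s:T, t:T. ✓
Satisfying worlds: {s, t, u, v, w, y}.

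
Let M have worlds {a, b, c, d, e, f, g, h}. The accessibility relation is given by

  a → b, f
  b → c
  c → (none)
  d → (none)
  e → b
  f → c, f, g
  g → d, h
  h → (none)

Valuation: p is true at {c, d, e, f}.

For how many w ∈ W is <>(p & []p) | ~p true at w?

a: <>(p & []p) is F, ~p is T. ✓
b: <>(p & []p) is T, ~p is T. ✓
c: <>(p & []p) is F, ~p is F. ✗
d: <>(p & []p) is F, ~p is F. ✗
e: <>(p & []p) is F, ~p is F. ✗
f: <>(p & []p) is T, ~p is F. ✓
g: <>(p & []p) is T, ~p is T. ✓
h: <>(p & []p) is F, ~p is T. ✓
Satisfying worlds: {a, b, f, g, h}.

5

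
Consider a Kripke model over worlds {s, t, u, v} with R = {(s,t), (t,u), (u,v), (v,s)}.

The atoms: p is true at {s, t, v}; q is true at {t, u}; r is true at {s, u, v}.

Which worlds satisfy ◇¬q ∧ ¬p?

s: ◇¬q is F, ¬p is F. ✗
t: ◇¬q is F, ¬p is F. ✗
u: ◇¬q is T, ¬p is T. ✓
v: ◇¬q is T, ¬p is F. ✗

{u}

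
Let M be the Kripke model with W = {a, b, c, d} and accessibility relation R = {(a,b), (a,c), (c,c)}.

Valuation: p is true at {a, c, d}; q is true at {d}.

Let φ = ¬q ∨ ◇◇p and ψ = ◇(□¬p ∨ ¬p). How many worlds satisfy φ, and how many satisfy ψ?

3 and 1

For ¬q ∨ ◇◇p:
a: ¬q is T, ◇◇p is T. ✓
b: ¬q is T, ◇◇p is F. ✓
c: ¬q is T, ◇◇p is T. ✓
d: ¬q is F, ◇◇p is F. ✗
— 3 worlds.
For ◇(□¬p ∨ ¬p):
a: successors {b, c}; □¬p ∨ ¬p there: b:T, c:F. ✓
b: no successors, so ◇(□¬p ∨ ¬p) fails. ✗
c: successors {c}; □¬p ∨ ¬p there: c:F. ✗
d: no successors, so ◇(□¬p ∨ ¬p) fails. ✗
— 1 world.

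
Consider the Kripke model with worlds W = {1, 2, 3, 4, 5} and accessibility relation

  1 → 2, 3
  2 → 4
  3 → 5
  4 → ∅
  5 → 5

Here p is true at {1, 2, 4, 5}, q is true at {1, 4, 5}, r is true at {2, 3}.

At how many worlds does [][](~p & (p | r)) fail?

3

1: successors {2, 3}; [](~p & (p | r)) there: 2:F, 3:F. ✗
2: successors {4}; [](~p & (p | r)) there: 4:T. ✓
3: successors {5}; [](~p & (p | r)) there: 5:F. ✗
4: no successors, so [][](~p & (p | r)) holds vacuously. ✓
5: successors {5}; [](~p & (p | r)) there: 5:F. ✗
Satisfying worlds: {2, 4}.
So [][](~p & (p | r)) fails at the other 3 worlds.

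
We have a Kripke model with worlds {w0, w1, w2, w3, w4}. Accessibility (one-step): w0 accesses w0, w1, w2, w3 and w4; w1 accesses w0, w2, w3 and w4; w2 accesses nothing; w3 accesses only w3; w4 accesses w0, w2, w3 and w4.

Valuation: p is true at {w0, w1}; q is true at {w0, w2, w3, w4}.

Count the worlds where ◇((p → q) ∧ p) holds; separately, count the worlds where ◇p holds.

3 and 3

For ◇((p → q) ∧ p):
w0: successors {w0, w1, w2, w3, w4}; (p → q) ∧ p there: w0:T, w1:F, w2:F, w3:F, w4:F. ✓
w1: successors {w0, w2, w3, w4}; (p → q) ∧ p there: w0:T, w2:F, w3:F, w4:F. ✓
w2: no successors, so ◇((p → q) ∧ p) fails. ✗
w3: successors {w3}; (p → q) ∧ p there: w3:F. ✗
w4: successors {w0, w2, w3, w4}; (p → q) ∧ p there: w0:T, w2:F, w3:F, w4:F. ✓
— 3 worlds.
For ◇p:
w0: successors {w0, w1, w2, w3, w4}; p there: w0:T, w1:T, w2:F, w3:F, w4:F. ✓
w1: successors {w0, w2, w3, w4}; p there: w0:T, w2:F, w3:F, w4:F. ✓
w2: no successors, so ◇p fails. ✗
w3: successors {w3}; p there: w3:F. ✗
w4: successors {w0, w2, w3, w4}; p there: w0:T, w2:F, w3:F, w4:F. ✓
— 3 worlds.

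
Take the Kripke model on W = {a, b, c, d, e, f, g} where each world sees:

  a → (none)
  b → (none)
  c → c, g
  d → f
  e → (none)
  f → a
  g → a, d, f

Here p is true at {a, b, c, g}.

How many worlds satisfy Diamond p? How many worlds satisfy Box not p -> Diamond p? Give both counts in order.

3 and 3

For Diamond p:
a: no successors, so Diamond p fails. ✗
b: no successors, so Diamond p fails. ✗
c: successors {c, g}; p there: c:T, g:T. ✓
d: successors {f}; p there: f:F. ✗
e: no successors, so Diamond p fails. ✗
f: successors {a}; p there: a:T. ✓
g: successors {a, d, f}; p there: a:T, d:F, f:F. ✓
— 3 worlds.
For Box not p -> Diamond p:
a: Box not p is T, Diamond p is F. ✗
b: Box not p is T, Diamond p is F. ✗
c: Box not p is F, Diamond p is T. ✓
d: Box not p is T, Diamond p is F. ✗
e: Box not p is T, Diamond p is F. ✗
f: Box not p is F, Diamond p is T. ✓
g: Box not p is F, Diamond p is T. ✓
— 3 worlds.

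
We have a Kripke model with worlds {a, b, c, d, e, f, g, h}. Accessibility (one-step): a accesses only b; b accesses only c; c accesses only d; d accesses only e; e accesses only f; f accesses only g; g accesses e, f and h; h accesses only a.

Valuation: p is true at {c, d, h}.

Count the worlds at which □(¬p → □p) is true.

a: successors {b}; ¬p → □p there: b:T. ✓
b: successors {c}; ¬p → □p there: c:T. ✓
c: successors {d}; ¬p → □p there: d:T. ✓
d: successors {e}; ¬p → □p there: e:F. ✗
e: successors {f}; ¬p → □p there: f:F. ✗
f: successors {g}; ¬p → □p there: g:F. ✗
g: successors {e, f, h}; ¬p → □p there: e:F, f:F, h:T. ✗
h: successors {a}; ¬p → □p there: a:F. ✗
Satisfying worlds: {a, b, c}.

3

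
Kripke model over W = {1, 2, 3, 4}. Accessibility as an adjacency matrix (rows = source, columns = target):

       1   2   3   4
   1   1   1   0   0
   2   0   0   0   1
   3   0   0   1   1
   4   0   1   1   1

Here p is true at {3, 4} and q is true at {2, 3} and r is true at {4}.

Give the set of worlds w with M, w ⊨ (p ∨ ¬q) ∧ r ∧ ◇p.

1: p ∨ ¬q is T, r ∧ ◇p is F. ✗
2: p ∨ ¬q is F, r ∧ ◇p is F. ✗
3: p ∨ ¬q is T, r ∧ ◇p is F. ✗
4: p ∨ ¬q is T, r ∧ ◇p is T. ✓

{4}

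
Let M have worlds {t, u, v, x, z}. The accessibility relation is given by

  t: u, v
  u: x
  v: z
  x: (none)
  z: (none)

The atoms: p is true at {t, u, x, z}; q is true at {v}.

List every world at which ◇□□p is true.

{t, u, v}

t: successors {u, v}; □□p there: u:T, v:T. ✓
u: successors {x}; □□p there: x:T. ✓
v: successors {z}; □□p there: z:T. ✓
x: no successors, so ◇□□p fails. ✗
z: no successors, so ◇□□p fails. ✗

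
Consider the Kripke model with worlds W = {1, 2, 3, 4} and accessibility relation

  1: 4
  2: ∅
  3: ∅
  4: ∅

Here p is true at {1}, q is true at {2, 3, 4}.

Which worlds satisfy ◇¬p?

1: successors {4}; ¬p there: 4:T. ✓
2: no successors, so ◇¬p fails. ✗
3: no successors, so ◇¬p fails. ✗
4: no successors, so ◇¬p fails. ✗

{1}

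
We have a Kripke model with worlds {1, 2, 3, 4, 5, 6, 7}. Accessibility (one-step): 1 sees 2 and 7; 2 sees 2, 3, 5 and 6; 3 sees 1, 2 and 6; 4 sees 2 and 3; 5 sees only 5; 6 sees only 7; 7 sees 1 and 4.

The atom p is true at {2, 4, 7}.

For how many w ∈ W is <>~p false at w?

2

1: successors {2, 7}; ~p there: 2:F, 7:F. ✗
2: successors {2, 3, 5, 6}; ~p there: 2:F, 3:T, 5:T, 6:T. ✓
3: successors {1, 2, 6}; ~p there: 1:T, 2:F, 6:T. ✓
4: successors {2, 3}; ~p there: 2:F, 3:T. ✓
5: successors {5}; ~p there: 5:T. ✓
6: successors {7}; ~p there: 7:F. ✗
7: successors {1, 4}; ~p there: 1:T, 4:F. ✓
Satisfying worlds: {2, 3, 4, 5, 7}.
So <>~p fails at the other 2 worlds.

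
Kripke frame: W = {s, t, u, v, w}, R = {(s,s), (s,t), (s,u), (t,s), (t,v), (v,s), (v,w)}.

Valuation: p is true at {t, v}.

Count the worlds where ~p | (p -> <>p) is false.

s: ~p is T, p -> <>p is T. ✓
t: ~p is F, p -> <>p is T. ✓
u: ~p is T, p -> <>p is T. ✓
v: ~p is F, p -> <>p is F. ✗
w: ~p is T, p -> <>p is T. ✓
Satisfying worlds: {s, t, u, w}.
So ~p | (p -> <>p) fails at the other 1 world.

1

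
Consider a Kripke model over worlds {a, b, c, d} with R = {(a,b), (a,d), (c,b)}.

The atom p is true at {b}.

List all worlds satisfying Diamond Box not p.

{a, c}

a: successors {b, d}; Box not p there: b:T, d:T. ✓
b: no successors, so Diamond Box not p fails. ✗
c: successors {b}; Box not p there: b:T. ✓
d: no successors, so Diamond Box not p fails. ✗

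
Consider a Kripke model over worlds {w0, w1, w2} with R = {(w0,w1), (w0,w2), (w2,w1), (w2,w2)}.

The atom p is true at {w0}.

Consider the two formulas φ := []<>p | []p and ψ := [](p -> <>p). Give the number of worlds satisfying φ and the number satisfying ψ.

1 and 3

For []<>p | []p:
w0: []<>p is F, []p is F. ✗
w1: []<>p is T, []p is T. ✓
w2: []<>p is F, []p is F. ✗
— 1 world.
For [](p -> <>p):
w0: successors {w1, w2}; p -> <>p there: w1:T, w2:T. ✓
w1: no successors, so [](p -> <>p) holds vacuously. ✓
w2: successors {w1, w2}; p -> <>p there: w1:T, w2:T. ✓
— 3 worlds.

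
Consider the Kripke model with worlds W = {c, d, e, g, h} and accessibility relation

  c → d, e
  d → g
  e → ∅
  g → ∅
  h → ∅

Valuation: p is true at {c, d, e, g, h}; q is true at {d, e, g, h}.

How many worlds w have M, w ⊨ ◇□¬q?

2

c: successors {d, e}; □¬q there: d:F, e:T. ✓
d: successors {g}; □¬q there: g:T. ✓
e: no successors, so ◇□¬q fails. ✗
g: no successors, so ◇□¬q fails. ✗
h: no successors, so ◇□¬q fails. ✗
Satisfying worlds: {c, d}.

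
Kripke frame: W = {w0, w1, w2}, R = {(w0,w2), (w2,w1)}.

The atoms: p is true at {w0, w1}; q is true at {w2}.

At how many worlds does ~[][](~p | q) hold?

1

w0: [][](~p | q) is F. ✓
w1: [][](~p | q) is T. ✗
w2: [][](~p | q) is T. ✗
Satisfying worlds: {w0}.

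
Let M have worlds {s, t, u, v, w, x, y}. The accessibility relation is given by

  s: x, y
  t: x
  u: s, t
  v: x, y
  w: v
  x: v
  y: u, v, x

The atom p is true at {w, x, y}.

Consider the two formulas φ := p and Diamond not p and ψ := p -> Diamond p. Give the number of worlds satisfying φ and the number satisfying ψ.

3 and 5

For p and Diamond not p:
s: p is F, Diamond not p is F. ✗
t: p is F, Diamond not p is F. ✗
u: p is F, Diamond not p is T. ✗
v: p is F, Diamond not p is F. ✗
w: p is T, Diamond not p is T. ✓
x: p is T, Diamond not p is T. ✓
y: p is T, Diamond not p is T. ✓
— 3 worlds.
For p -> Diamond p:
s: p is F, Diamond p is T. ✓
t: p is F, Diamond p is T. ✓
u: p is F, Diamond p is F. ✓
v: p is F, Diamond p is T. ✓
w: p is T, Diamond p is F. ✗
x: p is T, Diamond p is F. ✗
y: p is T, Diamond p is T. ✓
— 5 worlds.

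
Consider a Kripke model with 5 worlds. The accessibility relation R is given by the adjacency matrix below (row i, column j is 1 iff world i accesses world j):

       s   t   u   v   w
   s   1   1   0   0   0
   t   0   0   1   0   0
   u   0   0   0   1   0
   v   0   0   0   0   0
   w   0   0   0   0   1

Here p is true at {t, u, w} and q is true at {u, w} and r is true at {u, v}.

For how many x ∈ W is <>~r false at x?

s: successors {s, t}; ~r there: s:T, t:T. ✓
t: successors {u}; ~r there: u:F. ✗
u: successors {v}; ~r there: v:F. ✗
v: no successors, so <>~r fails. ✗
w: successors {w}; ~r there: w:T. ✓
Satisfying worlds: {s, w}.
So <>~r fails at the other 3 worlds.

3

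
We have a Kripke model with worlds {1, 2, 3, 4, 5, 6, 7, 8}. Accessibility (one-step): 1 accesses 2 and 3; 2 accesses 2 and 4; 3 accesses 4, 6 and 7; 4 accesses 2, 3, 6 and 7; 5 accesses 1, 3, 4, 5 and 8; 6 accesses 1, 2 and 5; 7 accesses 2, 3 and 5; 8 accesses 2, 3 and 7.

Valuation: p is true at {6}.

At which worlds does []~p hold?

{1, 2, 5, 6, 7, 8}

1: successors {2, 3}; ~p there: 2:T, 3:T. ✓
2: successors {2, 4}; ~p there: 2:T, 4:T. ✓
3: successors {4, 6, 7}; ~p there: 4:T, 6:F, 7:T. ✗
4: successors {2, 3, 6, 7}; ~p there: 2:T, 3:T, 6:F, 7:T. ✗
5: successors {1, 3, 4, 5, 8}; ~p there: 1:T, 3:T, 4:T, 5:T, 8:T. ✓
6: successors {1, 2, 5}; ~p there: 1:T, 2:T, 5:T. ✓
7: successors {2, 3, 5}; ~p there: 2:T, 3:T, 5:T. ✓
8: successors {2, 3, 7}; ~p there: 2:T, 3:T, 7:T. ✓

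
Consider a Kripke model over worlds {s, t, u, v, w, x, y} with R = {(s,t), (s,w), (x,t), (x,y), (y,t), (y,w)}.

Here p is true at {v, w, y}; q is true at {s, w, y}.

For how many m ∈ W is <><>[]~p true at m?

1

s: successors {t, w}; <>[]~p there: t:F, w:F. ✗
t: no successors, so <><>[]~p fails. ✗
u: no successors, so <><>[]~p fails. ✗
v: no successors, so <><>[]~p fails. ✗
w: no successors, so <><>[]~p fails. ✗
x: successors {t, y}; <>[]~p there: t:F, y:T. ✓
y: successors {t, w}; <>[]~p there: t:F, w:F. ✗
Satisfying worlds: {x}.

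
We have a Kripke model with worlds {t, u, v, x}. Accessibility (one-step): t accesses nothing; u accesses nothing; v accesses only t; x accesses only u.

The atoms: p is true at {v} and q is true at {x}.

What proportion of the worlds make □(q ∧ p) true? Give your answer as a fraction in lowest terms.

t: no successors, so □(q ∧ p) holds vacuously. ✓
u: no successors, so □(q ∧ p) holds vacuously. ✓
v: successors {t}; q ∧ p there: t:F. ✗
x: successors {u}; q ∧ p there: u:F. ✗
That's 2 of 4 worlds, so 2/4 = 1/2.

1/2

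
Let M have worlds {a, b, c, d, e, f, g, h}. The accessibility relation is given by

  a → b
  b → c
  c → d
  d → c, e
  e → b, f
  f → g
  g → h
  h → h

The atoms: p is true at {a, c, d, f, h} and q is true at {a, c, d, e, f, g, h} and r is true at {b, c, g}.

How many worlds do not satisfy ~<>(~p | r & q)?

5

a: <>(~p | r & q) is T. ✗
b: <>(~p | r & q) is T. ✗
c: <>(~p | r & q) is F. ✓
d: <>(~p | r & q) is T. ✗
e: <>(~p | r & q) is T. ✗
f: <>(~p | r & q) is T. ✗
g: <>(~p | r & q) is F. ✓
h: <>(~p | r & q) is F. ✓
Satisfying worlds: {c, g, h}.
So ~<>(~p | r & q) fails at the other 5 worlds.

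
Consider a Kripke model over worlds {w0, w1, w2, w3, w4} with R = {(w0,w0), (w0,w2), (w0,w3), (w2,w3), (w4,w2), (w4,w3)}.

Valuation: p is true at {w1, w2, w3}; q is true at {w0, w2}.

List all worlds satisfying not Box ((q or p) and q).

{w0, w2, w4}

w0: Box ((q or p) and q) is F. ✓
w1: Box ((q or p) and q) is T. ✗
w2: Box ((q or p) and q) is F. ✓
w3: Box ((q or p) and q) is T. ✗
w4: Box ((q or p) and q) is F. ✓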